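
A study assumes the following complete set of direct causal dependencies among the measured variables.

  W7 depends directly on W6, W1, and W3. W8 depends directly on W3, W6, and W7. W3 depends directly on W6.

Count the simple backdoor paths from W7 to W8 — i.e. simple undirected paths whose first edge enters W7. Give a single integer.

4

A backdoor path from W7 to W8 is any simple undirected path whose first edge points into W7 (i.e. leaves W7 via a parent).
Parents of W7: {W1, W3, W6}.
Enumerating:
  P1: W7 <- W6 -> W3 -> W8
  P2: W7 <- W6 -> W8
  P3: W7 <- W3 <- W6 -> W8
  P4: W7 <- W3 -> W8
That exhausts the simple backdoor paths. Count: 4.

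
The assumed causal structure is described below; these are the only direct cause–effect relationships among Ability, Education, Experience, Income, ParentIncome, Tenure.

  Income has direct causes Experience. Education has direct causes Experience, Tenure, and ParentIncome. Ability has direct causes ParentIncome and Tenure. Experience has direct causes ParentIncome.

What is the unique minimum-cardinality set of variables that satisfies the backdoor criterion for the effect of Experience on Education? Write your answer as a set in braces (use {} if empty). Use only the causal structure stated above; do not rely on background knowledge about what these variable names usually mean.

Variables eligible for adjustment (non-descendants of Experience, excluding Experience and Education): {Ability, ParentIncome, Tenure}.
Backdoor paths from Experience to Education:
  P1: Experience <- ParentIncome -> Ability <- Tenure -> Education
  P2: Experience <- ParentIncome -> Education
The empty set is not sufficient: P2 (Experience <- ParentIncome -> Education) has no collider blocking it and no conditioned non-collider, so it is open.
Try {ParentIncome}:
  P1: blocked at fork node ParentIncome ∈ conditioning set.
  P2: blocked at fork node ParentIncome ∈ conditioning set.
{ParentIncome} contains no descendant of Experience and blocks every backdoor path.
No other singleton works — e.g. {Tenure} leaves P2 open — so {ParentIncome} is the unique smallest valid adjustment set.

{ParentIncome}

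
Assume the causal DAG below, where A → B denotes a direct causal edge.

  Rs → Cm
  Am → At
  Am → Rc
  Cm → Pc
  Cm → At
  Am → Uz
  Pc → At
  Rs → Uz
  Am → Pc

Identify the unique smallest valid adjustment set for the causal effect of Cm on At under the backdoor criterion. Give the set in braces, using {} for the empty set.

{}

Variables eligible for adjustment (non-descendants of Cm, excluding Cm and At): {Am, Rc, Rs, Uz}.
Backdoor paths from Cm to At:
  P1: Cm <- Rs -> Uz <- Am -> Pc -> At
  P2: Cm <- Rs -> Uz <- Am -> At
Each backdoor path contains an unconditioned collider, so every path is already blocked with the empty conditioning set:
  P1: blocked at collider Uz (neither it nor any descendant is in the conditioning set).
  P2: blocked at collider Uz (neither it nor any descendant is in the conditioning set).
The empty set is therefore the unique smallest valid set.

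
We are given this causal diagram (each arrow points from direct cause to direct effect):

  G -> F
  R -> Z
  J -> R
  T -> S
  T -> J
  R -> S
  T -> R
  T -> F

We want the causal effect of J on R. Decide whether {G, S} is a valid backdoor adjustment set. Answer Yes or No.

No

Backdoor paths from J to R (paths whose first edge points into J):
  P1: J <- T -> R
  P2: J <- T -> S <- R
Condition 1 (no descendant of J in the set): FAILS — S is a descendant of J.
Condition 2 (every backdoor path blocked by {G, S}):
  P1: open — no interior node is in the conditioning set.
  P2: open — collider(s) S are conditioned on (or have a conditioned descendant) and no non-collider on the path is in the set.
{G, S} does not satisfy the backdoor criterion.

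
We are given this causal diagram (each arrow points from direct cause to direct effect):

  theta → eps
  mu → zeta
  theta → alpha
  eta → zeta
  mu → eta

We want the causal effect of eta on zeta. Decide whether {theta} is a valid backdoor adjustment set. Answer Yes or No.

No

Backdoor paths from eta to zeta (paths whose first edge points into eta):
  P1: eta <- mu -> zeta
Condition 1 (no descendant of eta in the set): holds — descendants of eta are {zeta}; none are in {theta}.
Condition 2 (every backdoor path blocked by {theta}):
  P1: open — no interior node is in the conditioning set.
{theta} does not satisfy the backdoor criterion.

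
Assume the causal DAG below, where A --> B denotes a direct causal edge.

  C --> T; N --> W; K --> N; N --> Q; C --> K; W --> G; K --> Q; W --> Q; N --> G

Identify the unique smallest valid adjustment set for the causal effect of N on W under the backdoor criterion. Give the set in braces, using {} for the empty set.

{}

Variables eligible for adjustment (non-descendants of N, excluding N and W): {C, K, T}.
Backdoor paths from N to W:
  P1: N <- K -> Q <- W
Each backdoor path contains an unconditioned collider, so every path is already blocked with the empty conditioning set:
  P1: blocked at collider Q (neither it nor any descendant is in the conditioning set).
The empty set is therefore the unique smallest valid set.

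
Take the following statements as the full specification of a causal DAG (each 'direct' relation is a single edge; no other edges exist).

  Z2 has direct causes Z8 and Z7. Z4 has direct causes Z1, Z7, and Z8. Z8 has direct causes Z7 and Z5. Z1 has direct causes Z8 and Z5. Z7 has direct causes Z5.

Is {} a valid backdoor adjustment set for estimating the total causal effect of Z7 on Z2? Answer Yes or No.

Backdoor paths from Z7 to Z2 (paths whose first edge points into Z7):
  P1: Z7 <- Z5 -> Z8 -> Z2
  P2: Z7 <- Z5 -> Z1 <- Z8 -> Z2
  P3: Z7 <- Z5 -> Z1 -> Z4 <- Z8 -> Z2
Condition 1 (no descendant of Z7 in the set): holds — descendants of Z7 are {Z1, Z2, Z4, Z8}; none are in {}.
Condition 2 (every backdoor path blocked by {}):
  P1: open — no interior node is in the conditioning set.
  P2: blocked at collider Z1 (neither it nor any descendant is in the conditioning set).
  P3: blocked at collider Z4 (neither it nor any descendant is in the conditioning set).
{} does not satisfy the backdoor criterion.

No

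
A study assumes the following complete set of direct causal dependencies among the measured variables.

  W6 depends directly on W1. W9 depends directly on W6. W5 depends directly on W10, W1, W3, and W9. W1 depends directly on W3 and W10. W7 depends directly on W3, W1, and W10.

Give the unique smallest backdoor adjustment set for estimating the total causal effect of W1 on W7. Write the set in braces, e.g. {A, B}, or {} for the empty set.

{W10, W3}

Variables eligible for adjustment (non-descendants of W1, excluding W1 and W7): {W10, W3}.
Backdoor paths from W1 to W7:
  P1: W1 <- W10 -> W7
  P2: W1 <- W10 -> W5 <- W3 -> W7
  P3: W1 <- W3 -> W7
  P4: W1 <- W3 -> W5 <- W10 -> W7
The empty set is not sufficient: P1 (W1 <- W10 -> W7) has no collider blocking it and no conditioned non-collider, so it is open.
Try {W10, W3}:
  P1: blocked at fork node W10 ∈ conditioning set.
  P2: blocked at fork node W10 ∈ conditioning set.
  P3: blocked at fork node W3 ∈ conditioning set.
  P4: blocked at fork node W3 ∈ conditioning set.
{W10, W3} contains no descendant of W1 and blocks every backdoor path.
Every element of {W10, W3} is needed (dropping W10 leaves P1 open; dropping W3 leaves P3 open), so no proper subset is valid.
Among all size-2 subsets of the eligible variables, only {W10, W3} blocks every backdoor path, so it is the unique smallest valid adjustment set.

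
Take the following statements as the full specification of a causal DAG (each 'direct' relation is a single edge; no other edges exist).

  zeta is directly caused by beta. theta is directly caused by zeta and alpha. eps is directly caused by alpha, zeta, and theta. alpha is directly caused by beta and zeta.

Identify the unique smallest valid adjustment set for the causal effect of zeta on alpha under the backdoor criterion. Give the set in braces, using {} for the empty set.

Variables eligible for adjustment (non-descendants of zeta, excluding zeta and alpha): {beta}.
Backdoor paths from zeta to alpha:
  P1: zeta <- beta -> alpha
The empty set is not sufficient: P1 (zeta <- beta -> alpha) has no collider blocking it and no conditioned non-collider, so it is open.
Try {beta}:
  P1: blocked at fork node beta ∈ conditioning set.
{beta} contains no descendant of zeta and blocks every backdoor path.
{beta} is the unique smallest valid adjustment set.

{beta}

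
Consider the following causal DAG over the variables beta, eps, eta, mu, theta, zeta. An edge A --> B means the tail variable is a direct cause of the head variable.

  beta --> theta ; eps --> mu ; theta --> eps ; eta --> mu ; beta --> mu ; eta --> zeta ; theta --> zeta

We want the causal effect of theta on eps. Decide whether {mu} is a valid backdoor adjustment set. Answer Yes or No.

Backdoor paths from theta to eps (paths whose first edge points into theta):
  P1: theta <- beta -> mu <- eps
Condition 1 (no descendant of theta in the set): FAILS — mu is a descendant of theta.
Condition 2 (every backdoor path blocked by {mu}):
  P1: open — collider(s) mu are conditioned on (or have a conditioned descendant) and no non-collider on the path is in the set.
{mu} does not satisfy the backdoor criterion.

No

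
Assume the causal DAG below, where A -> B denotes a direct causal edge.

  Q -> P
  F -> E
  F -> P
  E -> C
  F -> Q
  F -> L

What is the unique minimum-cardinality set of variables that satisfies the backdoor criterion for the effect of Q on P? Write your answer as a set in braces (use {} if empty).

Variables eligible for adjustment (non-descendants of Q, excluding Q and P): {C, E, F, L}.
Backdoor paths from Q to P:
  P1: Q <- F -> P
The empty set is not sufficient: P1 (Q <- F -> P) has no collider blocking it and no conditioned non-collider, so it is open.
Try {F}:
  P1: blocked at fork node F ∈ conditioning set.
{F} contains no descendant of Q and blocks every backdoor path.
No other singleton works — e.g. {E} leaves P1 open — so {F} is the unique smallest valid adjustment set.

{F}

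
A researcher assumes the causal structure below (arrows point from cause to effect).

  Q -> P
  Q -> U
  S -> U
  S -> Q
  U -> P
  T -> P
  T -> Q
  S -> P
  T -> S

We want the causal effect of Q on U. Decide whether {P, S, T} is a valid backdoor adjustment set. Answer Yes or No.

Backdoor paths from Q to U (paths whose first edge points into Q):
  P1: Q <- T -> S -> U
  P2: Q <- T -> S -> P <- U
  P3: Q <- T -> P <- S -> U
  P4: Q <- T -> P <- U
  P5: Q <- S <- T -> P <- U
  P6: Q <- S -> U
  P7: Q <- S -> P <- U
Condition 1 (no descendant of Q in the set): FAILS — P is a descendant of Q.
Condition 2 (every backdoor path blocked by {P, S, T}):
  P1: blocked at fork node T ∈ conditioning set.
  P2: blocked at fork node T ∈ conditioning set.
  P3: blocked at fork node T ∈ conditioning set.
  P4: blocked at fork node T ∈ conditioning set.
  P5: blocked at chain node S ∈ conditioning set.
  P6: blocked at fork node S ∈ conditioning set.
  P7: blocked at fork node S ∈ conditioning set.
{P, S, T} does not satisfy the backdoor criterion.

No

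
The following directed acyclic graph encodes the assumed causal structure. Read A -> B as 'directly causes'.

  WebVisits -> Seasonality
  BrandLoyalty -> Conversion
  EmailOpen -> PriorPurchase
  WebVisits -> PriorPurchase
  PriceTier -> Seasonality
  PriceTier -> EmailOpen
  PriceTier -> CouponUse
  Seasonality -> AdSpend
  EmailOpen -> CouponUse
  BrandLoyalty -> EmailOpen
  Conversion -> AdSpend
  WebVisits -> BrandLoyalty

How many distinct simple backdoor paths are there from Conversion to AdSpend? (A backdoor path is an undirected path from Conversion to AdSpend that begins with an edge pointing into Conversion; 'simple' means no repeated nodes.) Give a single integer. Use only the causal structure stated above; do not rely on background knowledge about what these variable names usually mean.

6

A backdoor path from Conversion to AdSpend is any simple undirected path whose first edge points into Conversion (i.e. leaves Conversion via a parent).
Parents of Conversion: {BrandLoyalty}.
Enumerating:
  P1: Conversion <- BrandLoyalty <- WebVisits -> Seasonality -> AdSpend
  P2: Conversion <- BrandLoyalty <- WebVisits -> PriorPurchase <- EmailOpen <- PriceTier -> Seasonality -> AdSpend
  P3: Conversion <- BrandLoyalty <- WebVisits -> PriorPurchase <- EmailOpen -> CouponUse <- PriceTier -> Seasonality -> AdSpend
  P4: Conversion <- BrandLoyalty -> EmailOpen <- PriceTier -> Seasonality -> AdSpend
  P5: Conversion <- BrandLoyalty -> EmailOpen -> CouponUse <- PriceTier -> Seasonality -> AdSpend
  P6: Conversion <- BrandLoyalty -> EmailOpen -> PriorPurchase <- WebVisits -> Seasonality -> AdSpend
That exhausts the simple backdoor paths. Count: 6.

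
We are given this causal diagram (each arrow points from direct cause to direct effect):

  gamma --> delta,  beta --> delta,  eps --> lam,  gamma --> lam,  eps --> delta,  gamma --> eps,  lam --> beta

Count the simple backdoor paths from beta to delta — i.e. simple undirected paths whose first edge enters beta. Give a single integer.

4

A backdoor path from beta to delta is any simple undirected path whose first edge points into beta (i.e. leaves beta via a parent).
Parents of beta: {lam}.
Enumerating:
  P1: beta <- lam <- gamma -> eps -> delta
  P2: beta <- lam <- gamma -> delta
  P3: beta <- lam <- eps <- gamma -> delta
  P4: beta <- lam <- eps -> delta
That exhausts the simple backdoor paths. Count: 4.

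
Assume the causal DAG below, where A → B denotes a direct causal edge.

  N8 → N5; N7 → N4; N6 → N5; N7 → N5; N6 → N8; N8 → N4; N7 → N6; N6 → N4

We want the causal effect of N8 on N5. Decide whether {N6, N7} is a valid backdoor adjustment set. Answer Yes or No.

Backdoor paths from N8 to N5 (paths whose first edge points into N8):
  P1: N8 <- N6 <- N7 -> N5
  P2: N8 <- N6 -> N5
  P3: N8 <- N6 -> N4 <- N7 -> N5
Condition 1 (no descendant of N8 in the set): holds — descendants of N8 are {N4, N5}; none are in {N6, N7}.
Condition 2 (every backdoor path blocked by {N6, N7}):
  P1: blocked at chain node N6 ∈ conditioning set.
  P2: blocked at fork node N6 ∈ conditioning set.
  P3: blocked at fork node N6 ∈ conditioning set.
{N6, N7} satisfies the backdoor criterion.

Yes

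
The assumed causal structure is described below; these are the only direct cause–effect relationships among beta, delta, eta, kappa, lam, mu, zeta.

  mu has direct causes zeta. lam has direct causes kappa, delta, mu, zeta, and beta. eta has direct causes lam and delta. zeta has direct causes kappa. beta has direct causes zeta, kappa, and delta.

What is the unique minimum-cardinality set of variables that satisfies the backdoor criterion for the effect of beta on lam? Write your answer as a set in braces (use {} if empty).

Variables eligible for adjustment (non-descendants of beta, excluding beta and lam): {delta, kappa, mu, zeta}.
Backdoor paths from beta to lam:
  P1: beta <- delta -> lam
  P2: beta <- delta -> eta <- lam
  P3: beta <- kappa -> zeta -> mu -> lam
  P4: beta <- kappa -> zeta -> lam
  P5: beta <- kappa -> lam
  P6: beta <- zeta <- kappa -> lam
  P7: beta <- zeta -> mu -> lam
  P8: beta <- zeta -> lam
The empty set is not sufficient: P1 (beta <- delta -> lam) has no collider blocking it and no conditioned non-collider, so it is open.
Try {delta, kappa, zeta}:
  P1: blocked at fork node delta ∈ conditioning set.
  P2: blocked at fork node delta ∈ conditioning set.
  P3: blocked at fork node kappa ∈ conditioning set.
  P4: blocked at fork node kappa ∈ conditioning set.
  P5: blocked at fork node kappa ∈ conditioning set.
  P6: blocked at chain node zeta ∈ conditioning set.
  P7: blocked at fork node zeta ∈ conditioning set.
  P8: blocked at fork node zeta ∈ conditioning set.
{delta, kappa, zeta} contains no descendant of beta and blocks every backdoor path.
Every element of {delta, kappa, zeta} is needed (dropping delta leaves P1 open; dropping kappa leaves P5 open; dropping zeta leaves P7 open), so no proper subset is valid.
Among all size-3 subsets of the eligible variables, only {delta, kappa, zeta} blocks every backdoor path, so it is the unique smallest valid adjustment set.

{delta, kappa, zeta}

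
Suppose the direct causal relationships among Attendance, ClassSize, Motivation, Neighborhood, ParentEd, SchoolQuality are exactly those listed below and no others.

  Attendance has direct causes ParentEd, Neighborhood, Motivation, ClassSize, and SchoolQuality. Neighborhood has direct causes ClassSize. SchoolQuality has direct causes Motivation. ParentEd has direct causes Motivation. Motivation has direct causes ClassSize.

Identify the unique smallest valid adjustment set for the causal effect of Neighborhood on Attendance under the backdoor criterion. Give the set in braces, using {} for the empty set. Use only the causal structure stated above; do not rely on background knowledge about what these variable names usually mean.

{ClassSize}

Variables eligible for adjustment (non-descendants of Neighborhood, excluding Neighborhood and Attendance): {ClassSize, Motivation, ParentEd, SchoolQuality}.
Backdoor paths from Neighborhood to Attendance:
  P1: Neighborhood <- ClassSize -> Motivation -> ParentEd -> Attendance
  P2: Neighborhood <- ClassSize -> Motivation -> SchoolQuality -> Attendance
  P3: Neighborhood <- ClassSize -> Motivation -> Attendance
  P4: Neighborhood <- ClassSize -> Attendance
The empty set is not sufficient: P1 (Neighborhood <- ClassSize -> Motivation -> ParentEd -> Attendance) has no collider blocking it and no conditioned non-collider, so it is open.
Try {ClassSize}:
  P1: blocked at fork node ClassSize ∈ conditioning set.
  P2: blocked at fork node ClassSize ∈ conditioning set.
  P3: blocked at fork node ClassSize ∈ conditioning set.
  P4: blocked at fork node ClassSize ∈ conditioning set.
{ClassSize} contains no descendant of Neighborhood and blocks every backdoor path.
No other singleton works — e.g. {Motivation} leaves P4 open — so {ClassSize} is the unique smallest valid adjustment set.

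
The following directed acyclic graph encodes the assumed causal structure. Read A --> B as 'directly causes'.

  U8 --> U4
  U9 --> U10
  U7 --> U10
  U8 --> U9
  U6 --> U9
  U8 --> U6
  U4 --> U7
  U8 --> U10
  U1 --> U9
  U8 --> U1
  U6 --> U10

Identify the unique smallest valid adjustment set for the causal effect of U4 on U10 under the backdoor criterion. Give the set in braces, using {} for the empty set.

{U8}

Variables eligible for adjustment (non-descendants of U4, excluding U4 and U10): {U1, U6, U8, U9}.
Backdoor paths from U4 to U10:
  P1: U4 <- U8 -> U6 -> U9 -> U10
  P2: U4 <- U8 -> U6 -> U10
  P3: U4 <- U8 -> U1 -> U9 <- U6 -> U10
  P4: U4 <- U8 -> U1 -> U9 -> U10
  P5: U4 <- U8 -> U9 <- U6 -> U10
  P6: U4 <- U8 -> U9 -> U10
  P7: U4 <- U8 -> U10
The empty set is not sufficient: P1 (U4 <- U8 -> U6 -> U9 -> U10) has no collider blocking it and no conditioned non-collider, so it is open.
Try {U8}:
  P1: blocked at fork node U8 ∈ conditioning set.
  P2: blocked at fork node U8 ∈ conditioning set.
  P3: blocked at fork node U8 ∈ conditioning set.
  P4: blocked at fork node U8 ∈ conditioning set.
  P5: blocked at fork node U8 ∈ conditioning set.
  P6: blocked at fork node U8 ∈ conditioning set.
  P7: blocked at fork node U8 ∈ conditioning set.
{U8} contains no descendant of U4 and blocks every backdoor path.
No other singleton works — e.g. {U6} leaves P4 open — so {U8} is the unique smallest valid adjustment set.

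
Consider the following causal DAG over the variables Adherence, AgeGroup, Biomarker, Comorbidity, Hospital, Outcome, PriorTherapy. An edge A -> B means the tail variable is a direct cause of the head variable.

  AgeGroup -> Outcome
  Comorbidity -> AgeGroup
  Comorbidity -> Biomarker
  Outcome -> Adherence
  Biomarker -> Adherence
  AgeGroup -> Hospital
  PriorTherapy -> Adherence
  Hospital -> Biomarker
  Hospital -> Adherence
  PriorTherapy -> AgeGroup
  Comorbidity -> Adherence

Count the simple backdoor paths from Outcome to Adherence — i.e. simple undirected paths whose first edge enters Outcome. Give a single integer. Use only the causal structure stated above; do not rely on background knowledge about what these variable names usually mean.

A backdoor path from Outcome to Adherence is any simple undirected path whose first edge points into Outcome (i.e. leaves Outcome via a parent).
Parents of Outcome: {AgeGroup}.
Enumerating:
  P1: Outcome <- AgeGroup <- Comorbidity -> Biomarker <- Hospital -> Adherence
  P2: Outcome <- AgeGroup <- Comorbidity -> Biomarker -> Adherence
  P3: Outcome <- AgeGroup <- Comorbidity -> Adherence
  P4: Outcome <- AgeGroup <- PriorTherapy -> Adherence
  P5: Outcome <- AgeGroup -> Hospital -> Biomarker <- Comorbidity -> Adherence
  P6: Outcome <- AgeGroup -> Hospital -> Biomarker -> Adherence
  P7: Outcome <- AgeGroup -> Hospital -> Adherence
That exhausts the simple backdoor paths. Count: 7.

7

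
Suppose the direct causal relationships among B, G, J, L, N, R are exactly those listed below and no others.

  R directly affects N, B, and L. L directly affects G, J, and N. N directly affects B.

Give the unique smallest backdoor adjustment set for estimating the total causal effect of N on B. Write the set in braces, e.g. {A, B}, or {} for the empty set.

{R}

Variables eligible for adjustment (non-descendants of N, excluding N and B): {G, J, L, R}.
Backdoor paths from N to B:
  P1: N <- R -> B
  P2: N <- L <- R -> B
The empty set is not sufficient: P1 (N <- R -> B) has no collider blocking it and no conditioned non-collider, so it is open.
Try {R}:
  P1: blocked at fork node R ∈ conditioning set.
  P2: blocked at fork node R ∈ conditioning set.
{R} contains no descendant of N and blocks every backdoor path.
No other singleton works — e.g. {L} leaves P1 open — so {R} is the unique smallest valid adjustment set.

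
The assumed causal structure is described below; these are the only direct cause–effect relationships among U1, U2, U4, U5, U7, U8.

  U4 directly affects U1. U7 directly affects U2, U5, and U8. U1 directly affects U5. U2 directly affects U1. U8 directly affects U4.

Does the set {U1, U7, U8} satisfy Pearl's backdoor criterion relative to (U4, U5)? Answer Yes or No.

No

Backdoor paths from U4 to U5 (paths whose first edge points into U4):
  P1: U4 <- U8 <- U7 -> U2 -> U1 -> U5
  P2: U4 <- U8 <- U7 -> U5
Condition 1 (no descendant of U4 in the set): FAILS — U1 is a descendant of U4.
Condition 2 (every backdoor path blocked by {U1, U7, U8}):
  P1: blocked at chain node U8 ∈ conditioning set.
  P2: blocked at chain node U8 ∈ conditioning set.
{U1, U7, U8} does not satisfy the backdoor criterion.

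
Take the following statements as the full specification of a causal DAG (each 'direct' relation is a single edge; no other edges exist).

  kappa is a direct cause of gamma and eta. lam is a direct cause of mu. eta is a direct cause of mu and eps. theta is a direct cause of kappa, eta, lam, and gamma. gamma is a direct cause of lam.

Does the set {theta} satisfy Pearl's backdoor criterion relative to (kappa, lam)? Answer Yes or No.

Backdoor paths from kappa to lam (paths whose first edge points into kappa):
  P1: kappa <- theta -> eta -> mu <- lam
  P2: kappa <- theta -> gamma -> lam
  P3: kappa <- theta -> lam
Condition 1 (no descendant of kappa in the set): holds — descendants of kappa are {eps, eta, gamma, lam, mu}; none are in {theta}.
Condition 2 (every backdoor path blocked by {theta}):
  P1: blocked at fork node theta ∈ conditioning set.
  P2: blocked at fork node theta ∈ conditioning set.
  P3: blocked at fork node theta ∈ conditioning set.
{theta} satisfies the backdoor criterion.

Yes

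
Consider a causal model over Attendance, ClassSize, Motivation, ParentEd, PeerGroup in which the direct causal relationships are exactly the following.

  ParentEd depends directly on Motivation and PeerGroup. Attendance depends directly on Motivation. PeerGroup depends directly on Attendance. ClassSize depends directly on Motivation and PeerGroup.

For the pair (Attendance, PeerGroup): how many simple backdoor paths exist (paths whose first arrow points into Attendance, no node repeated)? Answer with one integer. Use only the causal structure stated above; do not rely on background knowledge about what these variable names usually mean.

A backdoor path from Attendance to PeerGroup is any simple undirected path whose first edge points into Attendance (i.e. leaves Attendance via a parent).
Parents of Attendance: {Motivation}.
Enumerating:
  P1: Attendance <- Motivation -> ParentEd <- PeerGroup
  P2: Attendance <- Motivation -> ClassSize <- PeerGroup
That exhausts the simple backdoor paths. Count: 2.

2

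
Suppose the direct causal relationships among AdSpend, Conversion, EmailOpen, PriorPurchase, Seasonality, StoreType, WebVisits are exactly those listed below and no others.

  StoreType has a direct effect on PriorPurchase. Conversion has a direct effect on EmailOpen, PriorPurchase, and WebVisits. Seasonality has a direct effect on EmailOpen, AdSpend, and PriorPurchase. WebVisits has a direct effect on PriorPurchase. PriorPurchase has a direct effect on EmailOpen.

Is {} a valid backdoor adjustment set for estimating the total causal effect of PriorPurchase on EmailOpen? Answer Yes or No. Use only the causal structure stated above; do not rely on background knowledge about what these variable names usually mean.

Backdoor paths from PriorPurchase to EmailOpen (paths whose first edge points into PriorPurchase):
  P1: PriorPurchase <- Seasonality -> EmailOpen
  P2: PriorPurchase <- Conversion -> EmailOpen
  P3: PriorPurchase <- WebVisits <- Conversion -> EmailOpen
Condition 1 (no descendant of PriorPurchase in the set): holds — descendants of PriorPurchase are {EmailOpen}; none are in {}.
Condition 2 (every backdoor path blocked by {}):
  P1: open — no interior node is in the conditioning set.
  P2: open — no interior node is in the conditioning set.
  P3: open — no interior node is in the conditioning set.
{} does not satisfy the backdoor criterion.

No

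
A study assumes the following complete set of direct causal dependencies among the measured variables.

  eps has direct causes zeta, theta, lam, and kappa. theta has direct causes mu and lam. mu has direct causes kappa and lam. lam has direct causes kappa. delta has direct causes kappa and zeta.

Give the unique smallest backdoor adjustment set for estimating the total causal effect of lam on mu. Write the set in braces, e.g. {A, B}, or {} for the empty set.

{kappa}

Variables eligible for adjustment (non-descendants of lam, excluding lam and mu): {delta, kappa, zeta}.
Backdoor paths from lam to mu:
  P1: lam <- kappa -> mu
  P2: lam <- kappa -> eps <- theta <- mu
  P3: lam <- kappa -> delta <- zeta -> eps <- theta <- mu
The empty set is not sufficient: P1 (lam <- kappa -> mu) has no collider blocking it and no conditioned non-collider, so it is open.
Try {kappa}:
  P1: blocked at fork node kappa ∈ conditioning set.
  P2: blocked at fork node kappa ∈ conditioning set.
  P3: blocked at fork node kappa ∈ conditioning set.
{kappa} contains no descendant of lam and blocks every backdoor path.
No other singleton works — e.g. {zeta} leaves P1 open — so {kappa} is the unique smallest valid adjustment set.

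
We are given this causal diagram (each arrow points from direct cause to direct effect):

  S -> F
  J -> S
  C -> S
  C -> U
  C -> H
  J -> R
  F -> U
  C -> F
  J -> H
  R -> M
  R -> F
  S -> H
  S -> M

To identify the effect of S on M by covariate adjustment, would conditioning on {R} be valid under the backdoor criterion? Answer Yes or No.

Backdoor paths from S to M (paths whose first edge points into S):
  P1: S <- C -> F <- R -> M
  P2: S <- C -> U <- F <- R -> M
  P3: S <- C -> H <- J -> R -> M
  P4: S <- J -> R -> M
  P5: S <- J -> H <- C -> F <- R -> M
  P6: S <- J -> H <- C -> U <- F <- R -> M
Condition 1 (no descendant of S in the set): holds — descendants of S are {F, H, M, U}; none are in {R}.
Condition 2 (every backdoor path blocked by {R}):
  P1: blocked at collider F (neither it nor any descendant is in the conditioning set).
  P2: blocked at collider U (neither it nor any descendant is in the conditioning set).
  P3: blocked at collider H (neither it nor any descendant is in the conditioning set).
  P4: blocked at chain node R ∈ conditioning set.
  P5: blocked at collider H (neither it nor any descendant is in the conditioning set).
  P6: blocked at collider H (neither it nor any descendant is in the conditioning set).
{R} satisfies the backdoor criterion.

Yes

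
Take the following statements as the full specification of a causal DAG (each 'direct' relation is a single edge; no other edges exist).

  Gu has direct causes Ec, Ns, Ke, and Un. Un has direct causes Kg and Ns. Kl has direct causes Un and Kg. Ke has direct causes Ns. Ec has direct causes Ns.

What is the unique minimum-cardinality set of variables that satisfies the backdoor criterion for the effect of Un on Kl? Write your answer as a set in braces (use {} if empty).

Variables eligible for adjustment (non-descendants of Un, excluding Un and Kl): {Ec, Ke, Kg, Ns}.
Backdoor paths from Un to Kl:
  P1: Un <- Kg -> Kl
The empty set is not sufficient: P1 (Un <- Kg -> Kl) has no collider blocking it and no conditioned non-collider, so it is open.
Try {Kg}:
  P1: blocked at fork node Kg ∈ conditioning set.
{Kg} contains no descendant of Un and blocks every backdoor path.
No other singleton works — e.g. {Ns} leaves P1 open — so {Kg} is the unique smallest valid adjustment set.

{Kg}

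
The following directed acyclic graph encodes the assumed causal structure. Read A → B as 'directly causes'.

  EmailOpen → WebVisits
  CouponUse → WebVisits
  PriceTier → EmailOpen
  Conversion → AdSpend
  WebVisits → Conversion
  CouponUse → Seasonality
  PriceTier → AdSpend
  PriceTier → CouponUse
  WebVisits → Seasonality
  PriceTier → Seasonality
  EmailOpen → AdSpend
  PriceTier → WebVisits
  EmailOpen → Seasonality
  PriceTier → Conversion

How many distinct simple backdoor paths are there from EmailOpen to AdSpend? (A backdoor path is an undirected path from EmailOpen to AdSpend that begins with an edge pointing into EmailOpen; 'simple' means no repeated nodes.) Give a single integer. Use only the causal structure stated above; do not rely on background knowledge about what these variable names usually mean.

A backdoor path from EmailOpen to AdSpend is any simple undirected path whose first edge points into EmailOpen (i.e. leaves EmailOpen via a parent).
Parents of EmailOpen: {PriceTier}.
Enumerating:
  P1: EmailOpen <- PriceTier -> CouponUse -> WebVisits -> Conversion -> AdSpend
  P2: EmailOpen <- PriceTier -> CouponUse -> Seasonality <- WebVisits -> Conversion -> AdSpend
  P3: EmailOpen <- PriceTier -> WebVisits -> Conversion -> AdSpend
  P4: EmailOpen <- PriceTier -> Seasonality <- CouponUse -> WebVisits -> Conversion -> AdSpend
  P5: EmailOpen <- PriceTier -> Seasonality <- WebVisits -> Conversion -> AdSpend
  P6: EmailOpen <- PriceTier -> Conversion -> AdSpend
  P7: EmailOpen <- PriceTier -> AdSpend
That exhausts the simple backdoor paths. Count: 7.

7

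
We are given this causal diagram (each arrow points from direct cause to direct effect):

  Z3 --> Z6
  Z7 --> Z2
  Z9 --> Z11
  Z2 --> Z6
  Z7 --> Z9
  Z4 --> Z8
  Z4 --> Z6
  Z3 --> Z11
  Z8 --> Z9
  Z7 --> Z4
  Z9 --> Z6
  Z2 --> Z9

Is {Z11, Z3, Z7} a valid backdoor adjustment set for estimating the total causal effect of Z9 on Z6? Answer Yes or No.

No

Backdoor paths from Z9 to Z6 (paths whose first edge points into Z9):
  P1: Z9 <- Z7 -> Z4 -> Z6
  P2: Z9 <- Z7 -> Z2 -> Z6
  P3: Z9 <- Z8 <- Z4 <- Z7 -> Z2 -> Z6
  P4: Z9 <- Z8 <- Z4 -> Z6
  P5: Z9 <- Z2 <- Z7 -> Z4 -> Z6
  P6: Z9 <- Z2 -> Z6
Condition 1 (no descendant of Z9 in the set): FAILS — Z11 is a descendant of Z9.
Condition 2 (every backdoor path blocked by {Z11, Z3, Z7}):
  P1: blocked at fork node Z7 ∈ conditioning set.
  P2: blocked at fork node Z7 ∈ conditioning set.
  P3: blocked at fork node Z7 ∈ conditioning set.
  P4: open — no interior node is in the conditioning set.
  P5: blocked at fork node Z7 ∈ conditioning set.
  P6: open — no interior node is in the conditioning set.
{Z11, Z3, Z7} does not satisfy the backdoor criterion.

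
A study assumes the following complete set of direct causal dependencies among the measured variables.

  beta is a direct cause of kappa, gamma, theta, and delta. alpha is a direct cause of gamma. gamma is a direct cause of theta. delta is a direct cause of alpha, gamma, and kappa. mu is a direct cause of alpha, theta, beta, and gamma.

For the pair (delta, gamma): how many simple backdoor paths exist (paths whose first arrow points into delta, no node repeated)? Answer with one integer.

7

A backdoor path from delta to gamma is any simple undirected path whose first edge points into delta (i.e. leaves delta via a parent).
Parents of delta: {beta}.
Enumerating:
  P1: delta <- beta <- mu -> alpha -> gamma
  P2: delta <- beta <- mu -> gamma
  P3: delta <- beta <- mu -> theta <- gamma
  P4: delta <- beta -> gamma
  P5: delta <- beta -> theta <- mu -> alpha -> gamma
  P6: delta <- beta -> theta <- mu -> gamma
  P7: delta <- beta -> theta <- gamma
That exhausts the simple backdoor paths. Count: 7.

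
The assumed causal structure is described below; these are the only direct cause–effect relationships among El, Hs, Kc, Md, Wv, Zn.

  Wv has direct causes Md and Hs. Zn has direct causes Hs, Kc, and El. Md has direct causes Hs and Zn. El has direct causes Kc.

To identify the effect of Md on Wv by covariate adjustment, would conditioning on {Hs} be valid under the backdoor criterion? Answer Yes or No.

Backdoor paths from Md to Wv (paths whose first edge points into Md):
  P1: Md <- Hs -> Wv
  P2: Md <- Zn <- Hs -> Wv
Condition 1 (no descendant of Md in the set): holds — descendants of Md are {Wv}; none are in {Hs}.
Condition 2 (every backdoor path blocked by {Hs}):
  P1: blocked at fork node Hs ∈ conditioning set.
  P2: blocked at fork node Hs ∈ conditioning set.
{Hs} satisfies the backdoor criterion.

Yes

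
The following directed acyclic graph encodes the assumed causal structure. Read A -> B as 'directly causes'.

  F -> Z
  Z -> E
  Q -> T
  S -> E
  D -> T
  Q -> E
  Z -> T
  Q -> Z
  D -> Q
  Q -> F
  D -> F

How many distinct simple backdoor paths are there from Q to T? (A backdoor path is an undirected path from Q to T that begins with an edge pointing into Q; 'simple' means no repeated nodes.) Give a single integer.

A backdoor path from Q to T is any simple undirected path whose first edge points into Q (i.e. leaves Q via a parent).
Parents of Q: {D}.
Enumerating:
  P1: Q <- D -> F -> Z -> T
  P2: Q <- D -> T
That exhausts the simple backdoor paths. Count: 2.

2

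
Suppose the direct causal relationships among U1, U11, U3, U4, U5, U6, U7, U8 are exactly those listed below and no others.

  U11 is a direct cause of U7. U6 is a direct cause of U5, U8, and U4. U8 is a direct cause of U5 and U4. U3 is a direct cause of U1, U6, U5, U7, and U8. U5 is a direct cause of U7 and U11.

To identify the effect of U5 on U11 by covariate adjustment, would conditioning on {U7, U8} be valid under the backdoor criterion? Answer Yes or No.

No

Backdoor paths from U5 to U11 (paths whose first edge points into U5):
  P1: U5 <- U3 -> U7 <- U11
  P2: U5 <- U6 <- U3 -> U7 <- U11
  P3: U5 <- U6 -> U8 <- U3 -> U7 <- U11
  P4: U5 <- U6 -> U4 <- U8 <- U3 -> U7 <- U11
  P5: U5 <- U8 <- U3 -> U7 <- U11
  P6: U5 <- U8 <- U6 <- U3 -> U7 <- U11
  P7: U5 <- U8 -> U4 <- U6 <- U3 -> U7 <- U11
Condition 1 (no descendant of U5 in the set): FAILS — U7 is a descendant of U5.
Condition 2 (every backdoor path blocked by {U7, U8}):
  P1: open — collider(s) U7 are conditioned on (or have a conditioned descendant) and no non-collider on the path is in the set.
  P2: open — collider(s) U7 are conditioned on (or have a conditioned descendant) and no non-collider on the path is in the set.
  P3: open — collider(s) U8, U7 are conditioned on (or have a conditioned descendant) and no non-collider on the path is in the set.
  P4: blocked at collider U4 (neither it nor any descendant is in the conditioning set).
  P5: blocked at chain node U8 ∈ conditioning set.
  P6: blocked at chain node U8 ∈ conditioning set.
  P7: blocked at fork node U8 ∈ conditioning set.
{U7, U8} does not satisfy the backdoor criterion.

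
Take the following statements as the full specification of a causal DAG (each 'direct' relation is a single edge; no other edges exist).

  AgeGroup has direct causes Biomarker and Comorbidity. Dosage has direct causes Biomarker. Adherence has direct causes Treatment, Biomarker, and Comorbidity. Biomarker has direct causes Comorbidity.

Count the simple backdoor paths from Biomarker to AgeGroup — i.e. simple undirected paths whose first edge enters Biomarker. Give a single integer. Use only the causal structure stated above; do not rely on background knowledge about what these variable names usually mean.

1

A backdoor path from Biomarker to AgeGroup is any simple undirected path whose first edge points into Biomarker (i.e. leaves Biomarker via a parent).
Parents of Biomarker: {Comorbidity}.
Enumerating:
  P1: Biomarker <- Comorbidity -> AgeGroup
That exhausts the simple backdoor paths. Count: 1.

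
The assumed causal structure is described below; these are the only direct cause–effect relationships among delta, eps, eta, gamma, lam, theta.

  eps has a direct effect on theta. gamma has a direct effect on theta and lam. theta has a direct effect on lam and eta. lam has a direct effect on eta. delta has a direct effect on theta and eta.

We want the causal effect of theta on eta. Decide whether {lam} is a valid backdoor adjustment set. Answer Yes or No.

Backdoor paths from theta to eta (paths whose first edge points into theta):
  P1: theta <- delta -> eta
  P2: theta <- gamma -> lam -> eta
Condition 1 (no descendant of theta in the set): FAILS — lam is a descendant of theta.
Condition 2 (every backdoor path blocked by {lam}):
  P1: open — no interior node is in the conditioning set.
  P2: blocked at chain node lam ∈ conditioning set.
{lam} does not satisfy the backdoor criterion.

No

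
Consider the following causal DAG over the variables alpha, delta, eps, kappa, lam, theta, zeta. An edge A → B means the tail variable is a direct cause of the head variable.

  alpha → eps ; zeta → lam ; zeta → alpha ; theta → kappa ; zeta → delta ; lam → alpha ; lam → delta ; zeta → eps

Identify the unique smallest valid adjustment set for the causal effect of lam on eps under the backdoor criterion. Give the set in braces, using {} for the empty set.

Variables eligible for adjustment (non-descendants of lam, excluding lam and eps): {kappa, theta, zeta}.
Backdoor paths from lam to eps:
  P1: lam <- zeta -> alpha -> eps
  P2: lam <- zeta -> eps
The empty set is not sufficient: P1 (lam <- zeta -> alpha -> eps) has no collider blocking it and no conditioned non-collider, so it is open.
Try {zeta}:
  P1: blocked at fork node zeta ∈ conditioning set.
  P2: blocked at fork node zeta ∈ conditioning set.
{zeta} contains no descendant of lam and blocks every backdoor path.
No other singleton works — e.g. {theta} leaves P1 open — so {zeta} is the unique smallest valid adjustment set.

{zeta}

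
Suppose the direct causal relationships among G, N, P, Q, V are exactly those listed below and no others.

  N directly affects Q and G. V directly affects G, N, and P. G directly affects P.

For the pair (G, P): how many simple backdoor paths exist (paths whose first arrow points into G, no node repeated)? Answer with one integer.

2

A backdoor path from G to P is any simple undirected path whose first edge points into G (i.e. leaves G via a parent).
Parents of G: {N, V}.
Enumerating:
  P1: G <- V -> P
  P2: G <- N <- V -> P
That exhausts the simple backdoor paths. Count: 2.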